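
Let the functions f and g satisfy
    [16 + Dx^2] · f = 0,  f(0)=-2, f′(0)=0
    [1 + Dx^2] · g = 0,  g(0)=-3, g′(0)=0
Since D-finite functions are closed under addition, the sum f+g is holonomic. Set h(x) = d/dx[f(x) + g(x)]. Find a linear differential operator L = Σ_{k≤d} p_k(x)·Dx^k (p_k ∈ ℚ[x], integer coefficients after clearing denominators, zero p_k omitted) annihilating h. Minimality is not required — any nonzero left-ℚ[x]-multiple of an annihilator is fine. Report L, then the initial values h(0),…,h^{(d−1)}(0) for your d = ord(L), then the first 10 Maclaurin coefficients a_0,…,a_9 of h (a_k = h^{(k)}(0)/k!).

L = 16 + 17·Dx^2 + Dx^4  (order 4).
h: a_k = 0, 35, 0, -515/6, 0, 1639/24, 0, -3745/144, 0, 419431/72576, …
ICs: h(0) = 0, h′(0) = 35, h′′(0) = 0, h′′′(0) = -515.

f: a_k = -2, 0, 16, 0, -64/3, 0, 512/45, 0, -1024/315, 0, …
g: a_k = -3, 0, 3/2, 0, -1/8, 0, 1/240, 0, -1/13440, 0, …
h₀=f+g: left-lcm gives L₀, ord ≤ 4.
h₀' ⇒ L via d/dx closure of L₀.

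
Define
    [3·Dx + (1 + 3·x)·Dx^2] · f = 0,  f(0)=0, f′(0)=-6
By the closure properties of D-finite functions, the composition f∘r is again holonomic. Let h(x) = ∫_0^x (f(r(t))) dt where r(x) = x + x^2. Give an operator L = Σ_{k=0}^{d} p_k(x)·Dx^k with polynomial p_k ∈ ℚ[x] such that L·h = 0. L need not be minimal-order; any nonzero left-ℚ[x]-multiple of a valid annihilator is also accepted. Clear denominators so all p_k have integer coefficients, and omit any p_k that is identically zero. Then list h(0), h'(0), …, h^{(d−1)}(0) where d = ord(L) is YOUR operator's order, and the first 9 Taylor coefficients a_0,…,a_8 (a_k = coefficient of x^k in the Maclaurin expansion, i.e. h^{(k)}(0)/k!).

L = (1 + 6·x + 6·x^2)·Dx^2 + (1 + 5·x + 9·x^2 + 6·x^3)·Dx^3  (order 3).
h: a_k = 0, 0, -3, 1, 0, -9/10, 9/5, -18/7, 81/28, …
ICs: h(0) = 0, h′(0) = 0, h′′(0) = -6.

f: a_k = 0, -6, 9, -18, 81/2, -486/5, 243, -4374/7, 6561/4, …
f∘r: x↦r, Dx↦Dx/r' in L_f ⇒ L₀.
Integrate: L := L₀·Dx.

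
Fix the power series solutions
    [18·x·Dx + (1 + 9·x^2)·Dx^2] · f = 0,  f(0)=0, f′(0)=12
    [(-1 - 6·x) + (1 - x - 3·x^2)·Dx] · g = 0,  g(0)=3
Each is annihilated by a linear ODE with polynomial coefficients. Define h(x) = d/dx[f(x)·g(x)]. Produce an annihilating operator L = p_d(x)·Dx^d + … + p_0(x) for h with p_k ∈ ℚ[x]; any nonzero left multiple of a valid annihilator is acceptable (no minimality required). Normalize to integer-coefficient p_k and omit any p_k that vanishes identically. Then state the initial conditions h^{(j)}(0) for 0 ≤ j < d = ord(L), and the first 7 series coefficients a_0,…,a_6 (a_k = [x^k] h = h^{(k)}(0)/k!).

f: a_k = 0, 12, 0, -36, 0, 972/5, 0, …
g: a_k = 3, 3, 12, 21, 57, 120, 291, …
L₀ := L_f ⊗_s L_g (sym. prod.), ord ≤ 2.
Derive L from L₀ (diff closure).
L = (-6 + 1134·x^2 + 1944·x^3 + 8748·x^4) + (6 + 42·x + 54·x^2 + 270·x^3 + 1944·x^4 + 5832·x^5)·Dx + (-1 - 2·x - 30·x^2 + 18·x^3 - 108·x^4 + 324·x^5 + 729·x^6)·Dx^2  (order 2).
h: a_k = 36, 72, 108, 576, 4176, 38016/5, 828/5, …
ICs: h(0) = 36, h′(0) = 72.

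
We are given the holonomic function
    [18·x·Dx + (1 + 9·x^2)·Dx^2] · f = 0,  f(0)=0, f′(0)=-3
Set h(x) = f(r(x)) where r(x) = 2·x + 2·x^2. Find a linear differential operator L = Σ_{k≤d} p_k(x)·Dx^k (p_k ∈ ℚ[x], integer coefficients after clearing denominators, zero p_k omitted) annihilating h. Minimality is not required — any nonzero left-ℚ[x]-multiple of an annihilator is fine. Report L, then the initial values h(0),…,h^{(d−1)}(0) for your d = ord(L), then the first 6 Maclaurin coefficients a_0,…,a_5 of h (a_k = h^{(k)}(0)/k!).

f: a_k = 0, -3, 0, 9, 0, -243/5, …
h₀=f(r): pull back L_f along r ⇒ L₀.
L = (-2 + 72·x + 288·x^2 + 432·x^3 + 216·x^4)·Dx + (1 + 2·x + 36·x^2 + 144·x^3 + 180·x^4 + 72·x^5)·Dx^2  (order 2).
h: a_k = 0, -6, -6, 72, 216, -6696/5, …
ICs: h(0) = 0, h′(0) = -6.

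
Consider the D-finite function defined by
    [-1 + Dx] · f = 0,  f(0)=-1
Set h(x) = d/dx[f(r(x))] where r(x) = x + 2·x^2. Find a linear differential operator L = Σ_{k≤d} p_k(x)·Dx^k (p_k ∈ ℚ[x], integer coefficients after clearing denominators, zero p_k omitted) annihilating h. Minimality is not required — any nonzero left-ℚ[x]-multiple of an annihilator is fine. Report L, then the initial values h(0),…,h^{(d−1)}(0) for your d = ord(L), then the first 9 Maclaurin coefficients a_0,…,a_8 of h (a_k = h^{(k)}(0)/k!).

f: a_k = -1, -1, -1/2, -1/6, -1/24, -1/120, -1/720, -1/5040, -1/40320, …
Substitute x→r, Dx→(1/r')Dx; clear ⇒ L₀.
h₀' ⇒ L via d/dx closure of L₀.
L = (5 + 8·x + 16·x^2) + (-1 - 4·x)·Dx  (order 1).
h: a_k = -1, -5, -13/2, -73/6, -281/24, -1741/120, -1697/144, -57233/5040, -328753/40320, …
ICs: h(0) = -1.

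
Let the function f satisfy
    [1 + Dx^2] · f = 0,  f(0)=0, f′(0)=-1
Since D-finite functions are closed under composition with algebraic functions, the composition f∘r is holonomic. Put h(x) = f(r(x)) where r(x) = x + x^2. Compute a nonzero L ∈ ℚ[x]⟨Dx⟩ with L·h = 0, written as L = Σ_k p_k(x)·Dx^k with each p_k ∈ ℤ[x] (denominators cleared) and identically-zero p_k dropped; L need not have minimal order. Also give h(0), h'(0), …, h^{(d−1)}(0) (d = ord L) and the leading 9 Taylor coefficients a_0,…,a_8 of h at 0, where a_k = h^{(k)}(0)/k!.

L = (1 + 6·x + 12·x^2 + 8·x^3) - 2·Dx + (1 + 2·x)·Dx^2  (order 2).
h: a_k = 0, -1, -1, 1/6, 1/2, 59/120, 1/8, -419/5040, -59/720, …
ICs: h(0) = 0, h′(0) = -1.

f: a_k = 0, -1, 0, 1/6, 0, -1/120, 0, 1/5040, 0, …
L₀ from L_f via x↦r, Dx↦r'^{-1}Dx.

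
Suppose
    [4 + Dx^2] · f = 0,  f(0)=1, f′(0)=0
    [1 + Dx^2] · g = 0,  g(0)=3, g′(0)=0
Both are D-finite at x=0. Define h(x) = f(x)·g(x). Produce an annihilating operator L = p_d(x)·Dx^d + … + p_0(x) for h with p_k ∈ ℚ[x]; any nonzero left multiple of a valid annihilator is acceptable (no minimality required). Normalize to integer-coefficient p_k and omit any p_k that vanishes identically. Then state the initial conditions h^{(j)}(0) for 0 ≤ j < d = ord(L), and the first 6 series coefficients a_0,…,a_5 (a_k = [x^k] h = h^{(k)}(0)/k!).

L = 9 + 10·Dx^2 + Dx^4  (order 4).
h: a_k = 3, 0, -15/2, 0, 41/8, 0, …
ICs: h(0) = 3, h′(0) = 0, h′′(0) = -15, h′′′(0) = 0.

f: a_k = 1, 0, -2, 0, 2/3, 0, …
g: a_k = 3, 0, -3/2, 0, 1/8, 0, …
f·g: L₀ = L_f ⊗_s L_g, ord ≤ 2·2.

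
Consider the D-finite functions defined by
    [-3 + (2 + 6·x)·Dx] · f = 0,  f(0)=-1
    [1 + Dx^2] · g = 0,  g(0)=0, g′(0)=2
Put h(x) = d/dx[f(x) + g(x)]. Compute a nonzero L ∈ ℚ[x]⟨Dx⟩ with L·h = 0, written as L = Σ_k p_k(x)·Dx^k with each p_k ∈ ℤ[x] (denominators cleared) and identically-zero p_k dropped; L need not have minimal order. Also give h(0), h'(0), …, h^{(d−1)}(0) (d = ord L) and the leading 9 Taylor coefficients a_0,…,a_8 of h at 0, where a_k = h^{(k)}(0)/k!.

L = (-417 - 72·x - 108·x^2) + (-62 - 234·x - 216·x^2 - 216·x^3)·Dx + (-417 - 72·x - 108·x^2)·Dx^2 + (-62 - 234·x - 216·x^2 - 216·x^3)·Dx^3  (order 3).
h: a_k = 1/2, 9/4, -97/16, 405/32, -25451/768, 45927/512, -22734121/92160, 2814669/4096, -39897932051/20643840, …
ICs: h(0) = 1/2, h′(0) = 9/4, h′′(0) = -97/8.

f: a_k = -1, -3/2, 9/8, -27/16, 405/128, -1701/256, 15309/1024, -72171/2048, 2814669/32768, …
g: a_k = 0, 2, 0, -1/3, 0, 1/60, 0, -1/2520, 0, …
Sum ⇒ L₀ = lclm(L_f,L_g) in ℚ(x)⟨Dx⟩.
Differentiate: ansatz ord ≤ ord L₀ ⇒ L.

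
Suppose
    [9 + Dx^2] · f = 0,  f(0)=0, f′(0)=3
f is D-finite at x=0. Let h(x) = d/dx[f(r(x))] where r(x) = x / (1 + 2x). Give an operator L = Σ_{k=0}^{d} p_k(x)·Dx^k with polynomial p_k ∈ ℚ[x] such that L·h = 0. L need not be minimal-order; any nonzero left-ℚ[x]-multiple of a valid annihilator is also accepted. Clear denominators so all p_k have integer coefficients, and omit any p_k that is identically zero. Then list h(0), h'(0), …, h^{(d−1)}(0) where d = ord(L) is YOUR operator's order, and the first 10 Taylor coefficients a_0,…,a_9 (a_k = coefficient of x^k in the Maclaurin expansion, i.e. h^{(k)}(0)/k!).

f: a_k = 0, 3, 0, -9/2, 0, 81/40, 0, -243/560, 0, 243/4480, …
Change of var in L_f (x↦r) gives L₀.
Differentiate: ansatz ord ≤ ord L₀ ⇒ L.
L = (33 + 96·x + 96·x^2) + (12 + 72·x + 144·x^2 + 96·x^3)·Dx + (1 + 8·x + 24·x^2 + 32·x^3 + 16·x^4)·Dx^2  (order 2).
h: a_k = 3, -12, 45/2, 12, -2319/8, 2925/2, -429483/80, 83163/5, -40937265/896, 25369845/224, …
ICs: h(0) = 3, h′(0) = -12.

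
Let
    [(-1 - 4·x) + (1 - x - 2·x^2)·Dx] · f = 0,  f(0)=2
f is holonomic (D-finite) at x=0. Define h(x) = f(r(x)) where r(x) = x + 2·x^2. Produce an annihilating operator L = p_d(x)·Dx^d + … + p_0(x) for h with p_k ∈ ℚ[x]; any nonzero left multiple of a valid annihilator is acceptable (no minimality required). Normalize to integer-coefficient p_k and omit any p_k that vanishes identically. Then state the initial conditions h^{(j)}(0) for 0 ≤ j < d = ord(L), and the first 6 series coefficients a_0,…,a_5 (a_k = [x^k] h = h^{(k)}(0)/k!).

f: a_k = 2, 2, 6, 10, 22, 42, …
Substitute x→r, Dx→(1/r')Dx; clear ⇒ L₀.
L = (1 + 8·x + 24·x^2 + 32·x^3) + (-1 + x + 4·x^2 + 8·x^3 + 8·x^4)·Dx  (order 1).
h: a_k = 2, 2, 10, 34, 106, 338, …
ICs: h(0) = 2.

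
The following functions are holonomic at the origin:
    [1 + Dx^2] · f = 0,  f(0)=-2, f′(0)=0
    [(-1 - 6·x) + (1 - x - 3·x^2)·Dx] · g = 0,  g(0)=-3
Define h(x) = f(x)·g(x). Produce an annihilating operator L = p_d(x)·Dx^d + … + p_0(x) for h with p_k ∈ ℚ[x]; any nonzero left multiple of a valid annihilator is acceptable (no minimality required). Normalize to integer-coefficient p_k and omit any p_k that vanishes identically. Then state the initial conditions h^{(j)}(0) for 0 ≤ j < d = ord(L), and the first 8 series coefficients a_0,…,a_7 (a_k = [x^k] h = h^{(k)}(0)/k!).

L = (5 + x + 3·x^2) + (2 + 12·x)·Dx + (-1 + x + 3·x^2)·Dx^2  (order 2).
h: a_k = 6, 6, 21, 39, 409/4, 877/4, 63119/120, 142049/120, …
ICs: h(0) = 6, h′(0) = 6.

f: a_k = -2, 0, 1, 0, -1/12, 0, 1/360, 0, …
g: a_k = -3, -3, -12, -21, -57, -120, -291, -651, …
L₀ := L_f ⊗_s L_g (sym. prod.), ord ≤ 2.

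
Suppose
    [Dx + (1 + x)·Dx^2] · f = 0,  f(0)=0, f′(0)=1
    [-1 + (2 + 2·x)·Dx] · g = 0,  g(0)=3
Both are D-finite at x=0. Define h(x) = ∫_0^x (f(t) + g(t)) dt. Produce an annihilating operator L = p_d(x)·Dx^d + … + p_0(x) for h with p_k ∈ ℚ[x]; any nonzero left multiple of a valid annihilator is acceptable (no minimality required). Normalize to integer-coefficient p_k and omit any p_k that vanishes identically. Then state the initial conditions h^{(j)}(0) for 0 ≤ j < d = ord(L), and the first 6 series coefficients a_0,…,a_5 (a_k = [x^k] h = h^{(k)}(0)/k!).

f: a_k = 0, 1, -1/2, 1/3, -1/4, 1/5, …
g: a_k = 3, 3/2, -3/8, 3/16, -15/128, 21/256, …
h₀=f+g: left-lcm gives L₀, ord ≤ 3.
Integrate: L := L₀·Dx.
L = Dx^2 + (5 + 5·x)·Dx^3 + (2 + 4·x + 2·x^2)·Dx^4  (order 4).
h: a_k = 0, 3, 5/4, -7/24, 25/192, -47/640, …
ICs: h(0) = 0, h′(0) = 3, h′′(0) = 5/2, h′′′(0) = -7/4.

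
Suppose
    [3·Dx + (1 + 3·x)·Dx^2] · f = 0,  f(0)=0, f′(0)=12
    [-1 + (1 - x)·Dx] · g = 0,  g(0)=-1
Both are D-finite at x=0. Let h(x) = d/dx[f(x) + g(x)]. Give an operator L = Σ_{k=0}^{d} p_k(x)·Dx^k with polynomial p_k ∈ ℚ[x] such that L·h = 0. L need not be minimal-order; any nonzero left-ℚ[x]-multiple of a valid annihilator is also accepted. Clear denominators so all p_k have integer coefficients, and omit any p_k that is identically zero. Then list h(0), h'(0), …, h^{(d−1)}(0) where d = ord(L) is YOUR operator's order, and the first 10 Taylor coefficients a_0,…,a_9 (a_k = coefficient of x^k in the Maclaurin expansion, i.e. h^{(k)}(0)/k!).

L = (-54 - 18·x) + (12 - 72·x - 36·x^2)·Dx + (5 + 13·x - 9·x^2 - 9·x^3)·Dx^2  (order 2).
h: a_k = 11, -38, 105, -328, 967, -2922, 8741, -26252, 78723, -236206, …
ICs: h(0) = 11, h′(0) = -38.

f: a_k = 0, 12, -18, 36, -81, 972/5, -486, 8748/7, -6561/2, 8748, …
g: a_k = -1, -1, -1, -1, -1, -1, -1, -1, -1, -1, …
Sum ⇒ L₀ = lclm(L_f,L_g) in ℚ(x)⟨Dx⟩.
h=h₀': d/dx-closure on L₀ ⇒ L.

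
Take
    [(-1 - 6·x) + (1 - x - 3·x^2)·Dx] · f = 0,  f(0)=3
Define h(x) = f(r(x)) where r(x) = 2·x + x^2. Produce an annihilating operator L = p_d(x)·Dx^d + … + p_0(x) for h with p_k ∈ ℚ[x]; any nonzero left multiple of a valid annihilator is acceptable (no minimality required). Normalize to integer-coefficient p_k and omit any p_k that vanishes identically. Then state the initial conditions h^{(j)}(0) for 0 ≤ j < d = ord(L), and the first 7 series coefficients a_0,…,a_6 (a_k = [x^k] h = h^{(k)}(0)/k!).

L = (2 + 26·x + 36·x^2 + 12·x^3) + (-1 + 2·x + 13·x^2 + 12·x^3 + 3·x^4)·Dx  (order 1).
h: a_k = 3, 6, 51, 216, 1176, 5790, 29613, …
ICs: h(0) = 3.

f: a_k = 3, 3, 12, 21, 57, 120, 291, …
Change of var in L_f (x↦r) gives L₀.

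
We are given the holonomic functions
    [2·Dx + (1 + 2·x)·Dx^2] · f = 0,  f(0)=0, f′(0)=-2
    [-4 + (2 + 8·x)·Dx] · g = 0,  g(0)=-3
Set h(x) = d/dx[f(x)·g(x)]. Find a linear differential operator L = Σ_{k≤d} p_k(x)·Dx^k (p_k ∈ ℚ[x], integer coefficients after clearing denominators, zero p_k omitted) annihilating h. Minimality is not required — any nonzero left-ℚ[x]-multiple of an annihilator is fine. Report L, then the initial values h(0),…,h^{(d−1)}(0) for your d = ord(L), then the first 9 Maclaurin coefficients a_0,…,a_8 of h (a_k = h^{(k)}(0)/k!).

f: a_k = 0, -2, 2, -8/3, 4, -32/5, 32/3, -128/7, 32, …
g: a_k = -3, -6, 6, -12, 30, -84, 252, -792, 2574, …
Sym-product of L_f,L_g gives L₀ (≤ ord 2).
h=h₀': d/dx-closure on L₀ ⇒ L.
L = (2 + 16·x + 8·x^2) + (7 + 54·x + 120·x^2 + 64·x^3)·Dx + (1 + 11·x + 42·x^2 + 64·x^3 + 32·x^4)·Dx^2  (order 2).
h: a_k = 6, 12, -48, 160, -524, 8712/5, -29664/5, 724224/35, -516036/7, …
ICs: h(0) = 6, h′(0) = 12.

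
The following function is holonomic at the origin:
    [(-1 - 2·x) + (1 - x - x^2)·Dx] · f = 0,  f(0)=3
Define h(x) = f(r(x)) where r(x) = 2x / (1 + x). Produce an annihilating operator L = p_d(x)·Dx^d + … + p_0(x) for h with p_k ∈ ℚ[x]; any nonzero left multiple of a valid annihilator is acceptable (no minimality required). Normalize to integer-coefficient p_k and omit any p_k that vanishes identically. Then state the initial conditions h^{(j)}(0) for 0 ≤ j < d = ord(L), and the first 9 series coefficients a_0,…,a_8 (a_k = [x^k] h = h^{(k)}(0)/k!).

L = (2 + 10·x) + (-1 - x + 5·x^2 + 5·x^3)·Dx  (order 1).
h: a_k = 3, 6, 18, 30, 90, 150, 450, 750, 2250, …
ICs: h(0) = 3.

f: a_k = 3, 3, 6, 9, 15, 24, 39, 63, 102, …
f∘r: x↦r, Dx↦Dx/r' in L_f ⇒ L₀.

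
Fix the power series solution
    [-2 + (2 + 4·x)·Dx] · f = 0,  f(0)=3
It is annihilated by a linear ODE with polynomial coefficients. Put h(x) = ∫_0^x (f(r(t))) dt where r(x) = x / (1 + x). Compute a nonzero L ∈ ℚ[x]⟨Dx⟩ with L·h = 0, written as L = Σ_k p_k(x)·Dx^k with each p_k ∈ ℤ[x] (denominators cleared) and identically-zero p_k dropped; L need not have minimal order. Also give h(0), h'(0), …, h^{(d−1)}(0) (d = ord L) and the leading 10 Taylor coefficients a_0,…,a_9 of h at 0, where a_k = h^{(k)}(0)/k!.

f: a_k = 3, 3, -3/2, 3/2, -15/8, 21/8, -63/16, 99/16, -1287/128, 2145/128, …
h₀=f(r): pull back L_f along r ⇒ L₀.
h=∫₀ˣh₀: take L = L₀·Dx.
L = -Dx + (1 + 4·x + 3·x^2)·Dx^2  (order 2).
h: a_k = 0, 3, 3/2, -3/2, 15/8, -111/40, 75/16, -981/112, 2259/128, -4815/128, …
ICs: h(0) = 0, h′(0) = 3.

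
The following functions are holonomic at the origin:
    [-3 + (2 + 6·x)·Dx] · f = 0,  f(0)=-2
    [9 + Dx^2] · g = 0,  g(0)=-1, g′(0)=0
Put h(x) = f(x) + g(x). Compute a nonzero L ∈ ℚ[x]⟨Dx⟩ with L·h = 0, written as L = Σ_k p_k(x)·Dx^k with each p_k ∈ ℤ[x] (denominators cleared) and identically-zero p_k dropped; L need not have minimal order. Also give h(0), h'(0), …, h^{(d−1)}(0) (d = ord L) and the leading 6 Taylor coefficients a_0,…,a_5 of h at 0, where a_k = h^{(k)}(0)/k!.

f: a_k = -2, -3, 9/4, -27/8, 405/64, -1701/128, …
g: a_k = -1, 0, 9/2, 0, -27/8, 0, …
Weyl lclm of L_f,L_g ⇒ L₀ (ord ≤ 3).
L = (-63 - 216·x - 324·x^2) + (18 + 198·x + 648·x^2 + 648·x^3)·Dx + (-7 - 24·x - 36·x^2)·Dx^2 + (2 + 22·x + 72·x^2 + 72·x^3)·Dx^3  (order 3).
h: a_k = -3, -3, 27/4, -27/8, 189/64, -1701/128, …
ICs: h(0) = -3, h′(0) = -3, h′′(0) = 27/2.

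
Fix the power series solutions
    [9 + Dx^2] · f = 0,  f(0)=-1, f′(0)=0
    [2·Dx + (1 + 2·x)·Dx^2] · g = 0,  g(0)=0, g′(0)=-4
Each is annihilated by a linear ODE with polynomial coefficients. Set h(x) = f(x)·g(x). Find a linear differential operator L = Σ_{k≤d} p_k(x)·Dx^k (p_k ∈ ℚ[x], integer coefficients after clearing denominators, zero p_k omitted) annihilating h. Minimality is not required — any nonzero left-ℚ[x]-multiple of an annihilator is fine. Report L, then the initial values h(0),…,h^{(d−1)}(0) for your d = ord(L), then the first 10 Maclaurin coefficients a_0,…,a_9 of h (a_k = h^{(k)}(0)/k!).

L = (63 + 1053·x + 3969·x^2 + 5832·x^3 + 2916·x^4) + (63 + 450·x + 972·x^2 + 648·x^3)·Dx + (25 + 270·x + 918·x^2 + 1296·x^3 + 648·x^4)·Dx^2 + (7 + 50·x + 108·x^2 + 72·x^3)·Dx^3 + (2 + 17·x + 53·x^2 + 72·x^3 + 36·x^4)·Dx^4  (order 4).
h: a_k = 0, 4, -4, -38/3, 10, 23/10, 7/6, -991/140, 181/20, -24883/2016, …
ICs: h(0) = 0, h′(0) = 4, h′′(0) = -8, h′′′(0) = -76.

f: a_k = -1, 0, 9/2, 0, -27/8, 0, 81/80, 0, -729/4480, 0, …
g: a_k = 0, -4, 4, -16/3, 8, -64/5, 64/3, -256/7, 64, -1024/9, …
Product ⇒ symmetric product L₀, ord ≤ 4.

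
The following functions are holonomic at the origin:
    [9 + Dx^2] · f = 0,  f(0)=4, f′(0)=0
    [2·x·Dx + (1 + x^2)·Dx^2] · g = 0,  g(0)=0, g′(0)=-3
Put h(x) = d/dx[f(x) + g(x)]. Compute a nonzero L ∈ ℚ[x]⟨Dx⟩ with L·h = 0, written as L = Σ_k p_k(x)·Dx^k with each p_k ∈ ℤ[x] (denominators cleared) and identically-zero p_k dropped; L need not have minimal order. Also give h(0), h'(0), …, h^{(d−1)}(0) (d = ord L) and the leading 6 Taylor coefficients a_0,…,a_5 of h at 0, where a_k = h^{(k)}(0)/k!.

f: a_k = 4, 0, -18, 0, 27/2, 0, …
g: a_k = 0, -3, 0, 1, 0, -3/5, …
Sum ⇒ L₀ = lclm(L_f,L_g) in ℚ(x)⟨Dx⟩.
h=h₀': d/dx-closure on L₀ ⇒ L.
L = (-54·x + 540·x^3 + 162·x^5) + (63 + 279·x^2 + 297·x^4 + 81·x^6)·Dx + (-6·x + 60·x^3 + 18·x^5)·Dx^2 + (7 + 31·x^2 + 33·x^4 + 9·x^6)·Dx^3  (order 3).
h: a_k = -3, -36, 3, 54, -3, -243/10, …
ICs: h(0) = -3, h′(0) = -36, h′′(0) = 6.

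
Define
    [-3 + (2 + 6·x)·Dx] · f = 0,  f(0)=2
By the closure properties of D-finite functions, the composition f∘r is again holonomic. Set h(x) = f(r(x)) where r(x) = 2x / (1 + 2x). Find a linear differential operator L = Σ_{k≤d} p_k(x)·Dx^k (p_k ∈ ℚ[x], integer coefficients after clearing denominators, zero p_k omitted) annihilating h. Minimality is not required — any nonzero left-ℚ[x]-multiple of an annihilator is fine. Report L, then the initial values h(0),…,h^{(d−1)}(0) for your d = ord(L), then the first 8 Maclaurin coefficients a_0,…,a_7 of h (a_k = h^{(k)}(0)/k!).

L = -3 + (1 + 10·x + 16·x^2)·Dx  (order 1).
h: a_k = 2, 6, -21, 87, -1677/4, 9069/4, -106305/8, 658335/8, …
ICs: h(0) = 2.

f: a_k = 2, 3, -9/4, 27/8, -405/64, 1701/128, -15309/512, 72171/1024, …
Substitute x→r, Dx→(1/r')Dx; clear ⇒ L₀.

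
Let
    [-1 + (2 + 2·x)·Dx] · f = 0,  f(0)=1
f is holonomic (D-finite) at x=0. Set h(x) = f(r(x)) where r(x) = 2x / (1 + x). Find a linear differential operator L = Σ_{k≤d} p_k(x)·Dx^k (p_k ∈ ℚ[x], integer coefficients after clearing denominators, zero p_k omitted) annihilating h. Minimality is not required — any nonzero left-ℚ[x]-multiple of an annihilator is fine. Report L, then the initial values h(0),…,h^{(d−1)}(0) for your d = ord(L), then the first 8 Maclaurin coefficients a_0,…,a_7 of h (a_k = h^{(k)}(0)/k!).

L = -1 + (1 + 4·x + 3·x^2)·Dx  (order 1).
h: a_k = 1, 1, -3/2, 5/2, -37/8, 75/8, -327/16, 753/16, …
ICs: h(0) = 1.

f: a_k = 1, 1/2, -1/8, 1/16, -5/128, 7/256, -21/1024, 33/2048, …
L₀ from L_f via x↦r, Dx↦r'^{-1}Dx.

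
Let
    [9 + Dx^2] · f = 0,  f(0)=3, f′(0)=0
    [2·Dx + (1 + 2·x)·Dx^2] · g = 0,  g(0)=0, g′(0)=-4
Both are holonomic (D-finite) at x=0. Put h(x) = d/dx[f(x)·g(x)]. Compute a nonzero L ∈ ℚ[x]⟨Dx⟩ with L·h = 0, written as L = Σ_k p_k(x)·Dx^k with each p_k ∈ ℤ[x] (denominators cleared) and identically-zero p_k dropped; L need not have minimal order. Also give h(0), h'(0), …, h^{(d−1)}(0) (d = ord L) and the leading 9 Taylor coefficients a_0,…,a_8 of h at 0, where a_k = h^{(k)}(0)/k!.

f: a_k = 3, 0, -27/2, 0, 81/8, 0, -243/80, 0, 2187/4480, …
g: a_k = 0, -4, 4, -16/3, 8, -64/5, 64/3, -256/7, 64, …
Product ⇒ symmetric product L₀, ord ≤ 4.
Differentiate: ansatz ord ≤ ord L₀ ⇒ L.
L = (-1890 - 5103·x + 24057·x^2 + 163296·x^3 + 344088·x^4 + 314928·x^5 + 104976·x^6) + (-297 + 1998·x + 19440·x^2 + 51840·x^3 + 58320·x^4 + 23328·x^5)·Dx + (-147 + 738·x + 11106·x^2 + 44064·x^3 + 80352·x^4 + 69984·x^5 + 23328·x^6)·Dx^2 + (-33 + 222·x + 2160·x^2 + 5760·x^3 + 6480·x^4 + 2592·x^5)·Dx^3 + (7 + 145·x + 937·x^2 + 2880·x^3 + 4680·x^4 + 3888·x^5 + 1296·x^6)·Dx^4  (order 4).
h: a_k = -12, 24, 114, -120, -69/2, -21, 2973/20, -1086/5, 74649/224, …
ICs: h(0) = -12, h′(0) = 24, h′′(0) = 228, h′′′(0) = -720.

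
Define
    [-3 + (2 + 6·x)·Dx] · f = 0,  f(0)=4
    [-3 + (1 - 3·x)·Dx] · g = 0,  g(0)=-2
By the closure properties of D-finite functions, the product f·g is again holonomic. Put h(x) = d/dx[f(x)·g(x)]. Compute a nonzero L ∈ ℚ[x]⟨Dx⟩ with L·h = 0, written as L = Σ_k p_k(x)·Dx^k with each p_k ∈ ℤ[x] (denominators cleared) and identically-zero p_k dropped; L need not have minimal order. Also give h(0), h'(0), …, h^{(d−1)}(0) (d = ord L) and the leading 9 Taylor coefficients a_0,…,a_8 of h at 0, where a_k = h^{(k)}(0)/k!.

L = (11 + 54·x + 27·x^2) + (-2 - 2·x + 18·x^2 + 18·x^3)·Dx  (order 1).
h: a_k = -36, -198, -1863/2, -14499/4, -443475/32, -3147093/64, -44564499/256, -302770467/512, -16476265323/8192, …
ICs: h(0) = -36.

f: a_k = 4, 6, -9/2, 27/4, -405/32, 1701/64, -15309/256, 72171/512, -2814669/8192, …
g: a_k = -2, -6, -18, -54, -162, -486, -1458, -4374, -13122, …
h₀=f·g: eliminate ⇒ L₀, order ≤ 1·1.
h=h₀': d/dx-closure on L₀ ⇒ L.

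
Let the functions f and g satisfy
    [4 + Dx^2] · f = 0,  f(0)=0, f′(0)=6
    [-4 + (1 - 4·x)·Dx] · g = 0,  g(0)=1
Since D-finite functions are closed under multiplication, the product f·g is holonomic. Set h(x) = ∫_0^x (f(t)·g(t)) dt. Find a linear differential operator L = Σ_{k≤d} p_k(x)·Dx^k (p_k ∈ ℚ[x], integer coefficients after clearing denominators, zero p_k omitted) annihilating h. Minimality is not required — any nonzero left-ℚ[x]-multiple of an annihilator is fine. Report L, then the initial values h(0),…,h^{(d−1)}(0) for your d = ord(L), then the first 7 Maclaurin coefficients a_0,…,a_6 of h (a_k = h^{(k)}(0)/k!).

f: a_k = 0, 6, 0, -4, 0, 4/5, 0, …
g: a_k = 1, 4, 16, 64, 256, 1024, 4096, …
Product ⇒ symmetric product L₀, ord ≤ 2.
Integrate: L := L₀·Dx.
L = (-4 + 16·x)·Dx + 8·Dx^2 + (-1 + 4·x)·Dx^3  (order 3).
h: a_k = 0, 0, 3, 8, 23, 368/5, 3682/15, …
ICs: h(0) = 0, h′(0) = 0, h′′(0) = 6.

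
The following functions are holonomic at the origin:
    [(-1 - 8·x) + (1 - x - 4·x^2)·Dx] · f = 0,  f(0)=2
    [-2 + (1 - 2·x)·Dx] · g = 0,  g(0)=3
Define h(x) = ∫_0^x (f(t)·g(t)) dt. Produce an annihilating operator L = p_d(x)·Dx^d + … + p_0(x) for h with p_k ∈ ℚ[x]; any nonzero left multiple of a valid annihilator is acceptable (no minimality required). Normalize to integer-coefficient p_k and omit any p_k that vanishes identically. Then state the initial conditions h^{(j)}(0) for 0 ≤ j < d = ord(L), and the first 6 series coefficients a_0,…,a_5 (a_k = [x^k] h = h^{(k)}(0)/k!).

f: a_k = 2, 2, 10, 18, 58, 130, …
g: a_k = 3, 6, 12, 24, 48, 96, …
Sym-product of L_f,L_g gives L₀ (≤ ord 1).
h=∫h₀ ⇒ L = L₀·Dx.
L = (-3 - 4·x + 24·x^2)·Dx + (1 - 3·x - 2·x^2 + 8·x^3)·Dx^2  (order 2).
h: a_k = 0, 6, 9, 22, 93/2, 546/5, …
ICs: h(0) = 0, h′(0) = 6.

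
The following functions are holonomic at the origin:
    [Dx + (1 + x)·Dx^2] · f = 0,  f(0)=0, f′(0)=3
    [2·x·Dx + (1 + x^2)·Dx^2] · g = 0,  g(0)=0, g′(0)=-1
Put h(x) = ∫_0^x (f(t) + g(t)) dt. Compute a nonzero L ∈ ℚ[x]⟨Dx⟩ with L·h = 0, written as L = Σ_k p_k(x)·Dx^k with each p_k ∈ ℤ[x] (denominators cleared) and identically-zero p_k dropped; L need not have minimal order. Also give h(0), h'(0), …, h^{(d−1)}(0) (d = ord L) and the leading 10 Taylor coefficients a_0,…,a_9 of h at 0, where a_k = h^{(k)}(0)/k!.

f: a_k = 0, 3, -3/2, 1, -3/4, 3/5, -1/2, 3/7, -3/8, 1/3, …
g: a_k = 0, -1, 0, 1/3, 0, -1/5, 0, 1/7, 0, -1/9, …
f+g: L₀ = lclm(L_f,L_g), ord ≤ 2+2.
h=∫h₀ ⇒ L = L₀·Dx.
L = (-2 - 6·x + 6·x^2 + 2·x^3)·Dx^2 + (-4 - 4·x + 12·x^3 + 4·x^4)·Dx^3 + (-1 + x + 2·x^2 + 2·x^3 + 3·x^4 + x^5)·Dx^4  (order 4).
h: a_k = 0, 0, 1, -1/2, 1/3, -3/20, 1/15, -1/14, 1/14, -1/24, …
ICs: h(0) = 0, h′(0) = 0, h′′(0) = 2, h′′′(0) = -3.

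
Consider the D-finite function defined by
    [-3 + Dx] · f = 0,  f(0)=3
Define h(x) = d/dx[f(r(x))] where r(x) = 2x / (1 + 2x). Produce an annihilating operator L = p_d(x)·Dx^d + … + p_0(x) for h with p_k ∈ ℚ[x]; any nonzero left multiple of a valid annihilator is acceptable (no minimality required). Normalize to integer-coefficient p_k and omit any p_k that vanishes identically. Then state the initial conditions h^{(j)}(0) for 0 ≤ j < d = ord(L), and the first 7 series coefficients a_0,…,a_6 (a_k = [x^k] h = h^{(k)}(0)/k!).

f: a_k = 3, 9, 27/2, 27/2, 81/8, 243/40, 243/80, …
L₀ from L_f via x↦r, Dx↦r'^{-1}Dx.
Differentiate: ansatz ord ≤ ord L₀ ⇒ L.
L = (2 - 8·x) + (-1 - 4·x - 4·x^2)·Dx  (order 1).
h: a_k = 18, 36, -108, 72, 252, -4968/5, 9864/5, …
ICs: h(0) = 18.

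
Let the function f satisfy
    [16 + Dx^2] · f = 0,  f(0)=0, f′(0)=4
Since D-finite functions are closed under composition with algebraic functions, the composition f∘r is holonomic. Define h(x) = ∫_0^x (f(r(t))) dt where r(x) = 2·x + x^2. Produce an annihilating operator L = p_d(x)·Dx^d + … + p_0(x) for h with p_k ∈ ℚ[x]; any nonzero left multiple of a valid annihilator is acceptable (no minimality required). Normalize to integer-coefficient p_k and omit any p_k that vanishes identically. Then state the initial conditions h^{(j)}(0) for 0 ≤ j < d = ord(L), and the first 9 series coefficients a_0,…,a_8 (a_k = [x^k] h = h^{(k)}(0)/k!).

L = (64 + 192·x + 192·x^2 + 64·x^3)·Dx - Dx^2 + (1 + x)·Dx^3  (order 3).
h: a_k = 0, 0, 4, 4/3, -64/3, -128/5, 1568/45, 96, 10496/315, …
ICs: h(0) = 0, h′(0) = 0, h′′(0) = 8.

f: a_k = 0, 4, 0, -32/3, 0, 128/15, 0, -1024/315, 0, …
Substitute x→r, Dx→(1/r')Dx; clear ⇒ L₀.
Integrate: L := L₀·Dx.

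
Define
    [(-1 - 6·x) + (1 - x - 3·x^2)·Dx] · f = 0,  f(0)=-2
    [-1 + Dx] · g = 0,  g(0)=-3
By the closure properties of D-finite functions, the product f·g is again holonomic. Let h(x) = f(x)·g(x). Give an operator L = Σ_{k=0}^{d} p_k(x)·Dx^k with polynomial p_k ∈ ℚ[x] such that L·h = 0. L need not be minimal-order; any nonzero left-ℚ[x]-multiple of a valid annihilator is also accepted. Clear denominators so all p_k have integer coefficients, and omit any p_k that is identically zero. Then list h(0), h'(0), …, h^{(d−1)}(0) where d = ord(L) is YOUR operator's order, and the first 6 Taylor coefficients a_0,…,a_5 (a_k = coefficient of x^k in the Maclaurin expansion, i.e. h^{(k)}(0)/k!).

f: a_k = -2, -2, -8, -14, -38, -80, …
g: a_k = -3, -3, -3/2, -1/2, -1/8, -1/40, …
f·g: L₀ = L_f ⊗_s L_g, ord ≤ 1·1.
L = (2 + 5·x - 3·x^2) + (-1 + x + 3·x^2)·Dx  (order 1).
h: a_k = 6, 12, 33, 70, 677/4, 3793/10, …
ICs: h(0) = 6.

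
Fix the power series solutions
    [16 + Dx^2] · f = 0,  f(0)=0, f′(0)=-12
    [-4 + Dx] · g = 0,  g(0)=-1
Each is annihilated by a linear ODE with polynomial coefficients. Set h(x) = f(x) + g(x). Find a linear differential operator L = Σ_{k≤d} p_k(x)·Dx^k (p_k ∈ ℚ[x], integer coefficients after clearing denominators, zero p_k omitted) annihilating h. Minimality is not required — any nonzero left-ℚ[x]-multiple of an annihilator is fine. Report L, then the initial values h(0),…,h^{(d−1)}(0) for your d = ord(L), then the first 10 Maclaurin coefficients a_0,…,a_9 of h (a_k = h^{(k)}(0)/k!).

L = -64 + 16·Dx - 4·Dx^2 + Dx^3  (order 3).
h: a_k = -1, -16, -8, 64/3, -32/3, -512/15, -256/45, 2048/315, -512/315, -8192/2835, …
ICs: h(0) = -1, h′(0) = -16, h′′(0) = -16.

f: a_k = 0, -12, 0, 32, 0, -128/5, 0, 1024/105, 0, -2048/945, …
g: a_k = -1, -4, -8, -32/3, -32/3, -128/15, -256/45, -1024/315, -512/315, -2048/2835, …
f+g: L₀ = lclm(L_f,L_g), ord ≤ 2+1.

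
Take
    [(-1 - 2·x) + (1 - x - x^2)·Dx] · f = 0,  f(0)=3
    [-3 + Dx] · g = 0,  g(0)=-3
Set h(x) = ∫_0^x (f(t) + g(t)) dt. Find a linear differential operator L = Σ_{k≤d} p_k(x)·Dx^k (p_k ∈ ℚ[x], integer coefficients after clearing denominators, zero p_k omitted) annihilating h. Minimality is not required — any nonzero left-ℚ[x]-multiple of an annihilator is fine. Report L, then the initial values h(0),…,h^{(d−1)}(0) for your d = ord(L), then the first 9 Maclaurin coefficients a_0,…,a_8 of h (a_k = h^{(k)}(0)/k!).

L = (-3 - 9·x - 45·x^2 - 18·x^3)·Dx + (-5 + 24·x + 15·x^2 - 18·x^3 - 9·x^4)·Dx^2 + (2 - 7·x + 8·x^3 + 3·x^4)·Dx^3  (order 3).
h: a_k = 0, 0, -3, -5/2, -9/8, 39/40, 239/80, 411/80, 34551/4480, …
ICs: h(0) = 0, h′(0) = 0, h′′(0) = -6.

f: a_k = 3, 3, 6, 9, 15, 24, 39, 63, 102, …
g: a_k = -3, -9, -27/2, -27/2, -81/8, -243/40, -243/80, -729/560, -2187/4480, …
Weyl lclm of L_f,L_g ⇒ L₀ (ord ≤ 2).
h=∫h₀ ⇒ L = L₀·Dx.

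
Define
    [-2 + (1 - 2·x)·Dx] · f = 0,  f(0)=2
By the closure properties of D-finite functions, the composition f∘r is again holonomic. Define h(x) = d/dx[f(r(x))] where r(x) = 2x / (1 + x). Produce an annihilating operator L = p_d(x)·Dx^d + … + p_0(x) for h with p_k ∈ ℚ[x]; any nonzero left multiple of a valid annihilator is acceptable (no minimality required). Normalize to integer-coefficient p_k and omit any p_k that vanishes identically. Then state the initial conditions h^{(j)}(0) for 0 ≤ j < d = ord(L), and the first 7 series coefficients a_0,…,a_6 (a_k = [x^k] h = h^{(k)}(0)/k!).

L = 6 + (-1 + 3·x)·Dx  (order 1).
h: a_k = 8, 48, 216, 864, 3240, 11664, 40824, …
ICs: h(0) = 8.

f: a_k = 2, 4, 8, 16, 32, 64, 128, …
f∘r: x↦r, Dx↦Dx/r' in L_f ⇒ L₀.
Differentiate: ansatz ord ≤ ord L₀ ⇒ L.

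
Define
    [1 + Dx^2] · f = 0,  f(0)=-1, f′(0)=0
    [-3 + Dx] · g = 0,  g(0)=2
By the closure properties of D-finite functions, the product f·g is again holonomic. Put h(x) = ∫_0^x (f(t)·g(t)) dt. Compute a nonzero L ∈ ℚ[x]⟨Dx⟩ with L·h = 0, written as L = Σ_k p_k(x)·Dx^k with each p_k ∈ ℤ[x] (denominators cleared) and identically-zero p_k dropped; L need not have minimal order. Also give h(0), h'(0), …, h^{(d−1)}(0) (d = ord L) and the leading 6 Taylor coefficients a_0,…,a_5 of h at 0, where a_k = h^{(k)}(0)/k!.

f: a_k = -1, 0, 1/2, 0, -1/24, 0, …
g: a_k = 2, 6, 9, 9, 27/4, 81/20, …
Sym-product of L_f,L_g gives L₀ (≤ ord 2).
h=∫₀ˣh₀: take L = L₀·Dx.
L = 10·Dx - 6·Dx^2 + Dx^3  (order 3).
h: a_k = 0, -2, -3, -8/3, -3/2, -7/15, …
ICs: h(0) = 0, h′(0) = -2, h′′(0) = -6.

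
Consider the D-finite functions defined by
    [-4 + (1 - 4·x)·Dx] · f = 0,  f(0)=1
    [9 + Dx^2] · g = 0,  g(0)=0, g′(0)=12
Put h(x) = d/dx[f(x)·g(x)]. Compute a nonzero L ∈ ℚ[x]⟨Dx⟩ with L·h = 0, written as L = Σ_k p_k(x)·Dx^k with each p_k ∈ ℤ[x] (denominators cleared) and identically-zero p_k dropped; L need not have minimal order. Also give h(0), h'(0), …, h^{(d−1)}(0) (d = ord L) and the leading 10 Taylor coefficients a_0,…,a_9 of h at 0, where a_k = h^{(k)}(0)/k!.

f: a_k = 1, 4, 16, 64, 256, 1024, 4096, 16384, 65536, 262144, …
g: a_k = 0, 12, 0, -18, 0, 81/10, 0, -243/140, 0, 243/1120, …
L₀ := L_f ⊗_s L_g (sym. prod.), ord ≤ 2.
Differentiate: ansatz ord ≤ ord L₀ ⇒ L.
L = (-23 - 72·x + 144·x^2) + (-8 + 32·x)·Dx + (1 - 8·x + 16·x^2)·Dx^2  (order 2).
h: a_k = 12, 96, 522, 2784, 27921/2, 335052/5, 6254061/20, 50032488/35, 7204680459/1120, 800520051/28, …
ICs: h(0) = 12, h′(0) = 96.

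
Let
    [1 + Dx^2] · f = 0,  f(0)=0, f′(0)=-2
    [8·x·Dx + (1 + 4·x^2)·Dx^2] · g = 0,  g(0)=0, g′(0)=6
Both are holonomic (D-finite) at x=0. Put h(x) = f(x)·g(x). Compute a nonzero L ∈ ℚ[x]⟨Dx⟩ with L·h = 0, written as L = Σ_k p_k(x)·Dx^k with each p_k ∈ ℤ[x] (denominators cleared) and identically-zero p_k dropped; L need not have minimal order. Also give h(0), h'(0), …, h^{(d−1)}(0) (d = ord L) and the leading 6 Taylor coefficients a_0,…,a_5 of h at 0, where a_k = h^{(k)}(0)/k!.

L = (85 + 944·x^2 + 416·x^4 + 256·x^6 + 256·x^8) + (144·x + 704·x^3 + 768·x^5 + 1024·x^7)·Dx + (90 + 992·x^2 + 576·x^4 + 512·x^6 + 512·x^8)·Dx^2 + (144·x + 704·x^3 + 768·x^5 + 1024·x^7)·Dx^3 + (5 + 48·x^2 + 160·x^4 + 256·x^6 + 256·x^8)·Dx^4  (order 4).
h: a_k = 0, 0, -12, 0, 18, 0, …
ICs: h(0) = 0, h′(0) = 0, h′′(0) = -24, h′′′(0) = 0.

f: a_k = 0, -2, 0, 1/3, 0, -1/60, …
g: a_k = 0, 6, 0, -8, 0, 96/5, …
h₀=f·g: eliminate ⇒ L₀, order ≤ 2·2.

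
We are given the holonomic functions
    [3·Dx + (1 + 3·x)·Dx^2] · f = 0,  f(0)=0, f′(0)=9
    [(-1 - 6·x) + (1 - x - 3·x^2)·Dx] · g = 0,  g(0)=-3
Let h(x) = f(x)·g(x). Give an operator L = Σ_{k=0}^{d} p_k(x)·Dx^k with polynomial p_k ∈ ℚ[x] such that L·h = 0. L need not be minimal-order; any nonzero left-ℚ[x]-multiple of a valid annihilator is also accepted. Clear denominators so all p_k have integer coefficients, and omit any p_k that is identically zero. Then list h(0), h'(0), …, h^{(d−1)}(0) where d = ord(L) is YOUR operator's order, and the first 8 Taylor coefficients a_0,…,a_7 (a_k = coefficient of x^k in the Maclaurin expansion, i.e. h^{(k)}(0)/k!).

L = (9 + 36·x) + (-1 + 21·x + 45·x^2)·Dx + (-1 - 2·x + 6·x^2 + 9·x^3)·Dx^2  (order 2).
h: a_k = 0, -27, 27/2, -297/2, 297/4, -16173/20, 2538/5, -662229/140, …
ICs: h(0) = 0, h′(0) = -27.

f: a_k = 0, 9, -27/2, 27, -243/4, 729/5, -729/2, 6561/7, …
g: a_k = -3, -3, -12, -21, -57, -120, -291, -651, …
f·g: L₀ = L_f ⊗_s L_g, ord ≤ 2·1.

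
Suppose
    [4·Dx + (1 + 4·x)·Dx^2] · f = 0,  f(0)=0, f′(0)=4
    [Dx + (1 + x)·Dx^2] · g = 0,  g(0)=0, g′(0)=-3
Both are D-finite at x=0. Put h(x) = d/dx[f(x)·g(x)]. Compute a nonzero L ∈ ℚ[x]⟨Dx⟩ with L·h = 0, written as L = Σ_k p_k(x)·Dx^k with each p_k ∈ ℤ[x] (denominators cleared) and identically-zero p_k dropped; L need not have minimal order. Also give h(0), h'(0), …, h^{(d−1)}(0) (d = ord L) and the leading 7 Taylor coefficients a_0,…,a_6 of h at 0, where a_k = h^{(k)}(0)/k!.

L = (136 + 320·x + 256·x^2) + (290 + 1464·x + 2400·x^2 + 1280·x^3)·Dx + (92 + 740·x + 1992·x^2 + 2240·x^3 + 896·x^4)·Dx^2 + (5 + 58·x + 245·x^2 + 464·x^3 + 400·x^4 + 128·x^5)·Dx^3  (order 3).
h: a_k = 0, -24, 90, -320, 1175, -22204/5, 17094, …
ICs: h(0) = 0, h′(0) = -24, h′′(0) = 180.

f: a_k = 0, 4, -8, 64/3, -64, 1024/5, -2048/3, …
g: a_k = 0, -3, 3/2, -1, 3/4, -3/5, 1/2, …
Sym-product of L_f,L_g gives L₀ (≤ ord 4).
h=h₀': d/dx-closure on L₀ ⇒ L.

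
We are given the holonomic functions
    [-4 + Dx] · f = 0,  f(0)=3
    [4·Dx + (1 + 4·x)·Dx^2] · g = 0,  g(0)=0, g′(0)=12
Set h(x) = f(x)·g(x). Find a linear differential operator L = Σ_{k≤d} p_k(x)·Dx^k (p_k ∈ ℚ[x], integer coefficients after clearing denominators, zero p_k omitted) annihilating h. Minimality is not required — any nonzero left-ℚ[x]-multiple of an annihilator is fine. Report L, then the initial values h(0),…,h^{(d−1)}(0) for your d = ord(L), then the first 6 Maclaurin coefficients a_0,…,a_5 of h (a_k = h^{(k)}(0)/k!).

f: a_k = 3, 12, 24, 32, 32, 128/5, …
g: a_k = 0, 12, -24, 64, -192, 3072/5, …
L₀ := L_f ⊗_s L_g (sym. prod.), ord ≤ 2.
L = 64·x + (-4 - 32·x)·Dx + (1 + 4·x)·Dx^2  (order 2).
h: a_k = 0, 36, 72, 192, 0, 3456/5, …
ICs: h(0) = 0, h′(0) = 36.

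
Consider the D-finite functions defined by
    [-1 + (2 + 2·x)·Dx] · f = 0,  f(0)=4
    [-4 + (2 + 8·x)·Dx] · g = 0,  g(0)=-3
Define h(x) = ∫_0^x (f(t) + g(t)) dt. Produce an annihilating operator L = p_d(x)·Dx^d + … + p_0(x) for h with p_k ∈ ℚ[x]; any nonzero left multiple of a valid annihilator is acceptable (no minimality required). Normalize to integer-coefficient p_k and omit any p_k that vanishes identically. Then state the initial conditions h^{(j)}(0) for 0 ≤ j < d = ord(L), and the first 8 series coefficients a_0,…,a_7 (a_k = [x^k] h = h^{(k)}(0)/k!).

f: a_k = 4, 2, -1/2, 1/4, -5/32, 7/64, -21/256, 33/512, …
g: a_k = -3, -6, 6, -12, 30, -84, 252, -792, …
f+g: L₀ = lclm(L_f,L_g), ord ≤ 1+1.
h=∫₀ˣh₀: take L = L₀·Dx.
L = -2·Dx + (5 + 8·x)·Dx^2 + (2 + 10·x + 8·x^2)·Dx^3  (order 3).
h: a_k = 0, 1, -2, 11/6, -47/16, 191/32, -5369/384, 9213/256, …
ICs: h(0) = 0, h′(0) = 1, h′′(0) = -4.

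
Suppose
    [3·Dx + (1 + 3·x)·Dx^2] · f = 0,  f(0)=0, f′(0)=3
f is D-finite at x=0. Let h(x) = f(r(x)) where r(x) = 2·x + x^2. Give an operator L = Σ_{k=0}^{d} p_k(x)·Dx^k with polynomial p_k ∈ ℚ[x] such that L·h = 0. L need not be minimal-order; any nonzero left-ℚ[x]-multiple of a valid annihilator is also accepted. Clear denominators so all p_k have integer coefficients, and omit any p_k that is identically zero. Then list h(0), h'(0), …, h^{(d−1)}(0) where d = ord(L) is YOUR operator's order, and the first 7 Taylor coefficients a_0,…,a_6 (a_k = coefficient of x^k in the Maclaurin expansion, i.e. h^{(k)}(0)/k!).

f: a_k = 0, 3, -9/2, 9, -81/4, 243/5, -243/2, …
f∘r: x↦r, Dx↦Dx/r' in L_f ⇒ L₀.
L = (5 + 6·x + 3·x^2)·Dx + (1 + 7·x + 9·x^2 + 3·x^3)·Dx^2  (order 2).
h: a_k = 0, 6, -15, 54, -441/2, 4806/5, -4365, …
ICs: h(0) = 0, h′(0) = 6.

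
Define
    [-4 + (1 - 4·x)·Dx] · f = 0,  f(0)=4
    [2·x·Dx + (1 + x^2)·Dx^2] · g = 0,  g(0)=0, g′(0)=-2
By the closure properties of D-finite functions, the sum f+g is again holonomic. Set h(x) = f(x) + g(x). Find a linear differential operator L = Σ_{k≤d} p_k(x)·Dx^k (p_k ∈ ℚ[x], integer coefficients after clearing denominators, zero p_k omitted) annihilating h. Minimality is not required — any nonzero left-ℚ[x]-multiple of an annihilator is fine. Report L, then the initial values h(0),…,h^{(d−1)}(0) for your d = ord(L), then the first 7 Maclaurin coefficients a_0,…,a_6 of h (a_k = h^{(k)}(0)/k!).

L = (-8 + 128·x + 24·x^2)·Dx + (49 - 8·x + 109·x^2 + 24·x^3)·Dx^2 + (-4 + 15·x + 15·x^3 + 4·x^4)·Dx^3  (order 3).
h: a_k = 4, 14, 64, 770/3, 1024, 20478/5, 16384, …
ICs: h(0) = 4, h′(0) = 14, h′′(0) = 128.

f: a_k = 4, 16, 64, 256, 1024, 4096, 16384, …
g: a_k = 0, -2, 0, 2/3, 0, -2/5, 0, …
L₀ := lclm(L_f,L_g); ord L₀ ≤ 1+2.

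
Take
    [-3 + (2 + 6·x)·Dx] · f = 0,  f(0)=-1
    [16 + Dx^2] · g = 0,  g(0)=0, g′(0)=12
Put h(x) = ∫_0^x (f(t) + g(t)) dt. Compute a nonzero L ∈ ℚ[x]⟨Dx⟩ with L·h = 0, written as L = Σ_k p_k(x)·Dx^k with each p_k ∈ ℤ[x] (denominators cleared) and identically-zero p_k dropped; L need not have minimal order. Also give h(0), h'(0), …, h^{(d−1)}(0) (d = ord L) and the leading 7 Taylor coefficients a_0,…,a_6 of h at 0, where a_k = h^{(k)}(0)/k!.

L = (-4368 - 18432·x - 27648·x^2)·Dx + (1760 + 17568·x + 55296·x^2 + 55296·x^3)·Dx^2 + (-273 - 1152·x - 1728·x^2)·Dx^3 + (110 + 1098·x + 3456·x^2 + 3456·x^3)·Dx^4  (order 4).
h: a_k = 0, -1, 21/4, 3/8, -539/64, 81/128, 24263/7680, …
ICs: h(0) = 0, h′(0) = -1, h′′(0) = 21/2, h′′′(0) = 9/4.

f: a_k = -1, -3/2, 9/8, -27/16, 405/128, -1701/256, 15309/1024, …
g: a_k = 0, 12, 0, -32, 0, 128/5, 0, …
h₀=f+g: left-lcm gives L₀, ord ≤ 3.
∫: right-multiply L₀ by Dx.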